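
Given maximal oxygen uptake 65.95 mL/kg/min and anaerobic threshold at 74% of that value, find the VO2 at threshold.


Percentage as decimal = 0.74
VO2 at AT = 65.95 * 0.74 = 48.8 mL/kg/min

48.8 mL/kg/min


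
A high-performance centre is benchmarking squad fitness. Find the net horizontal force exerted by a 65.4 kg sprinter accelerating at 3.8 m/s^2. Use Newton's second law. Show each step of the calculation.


Newton's second law: F = m * a
F = 65.4 * 3.8 = 248.52 N

248.52 N


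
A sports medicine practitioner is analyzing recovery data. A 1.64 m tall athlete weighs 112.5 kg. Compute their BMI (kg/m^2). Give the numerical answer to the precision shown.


height^2 = 2.6896 m^2
BMI = 112.5 / 2.6896 = 41.83 kg/m^2

41.83 kg/m^2


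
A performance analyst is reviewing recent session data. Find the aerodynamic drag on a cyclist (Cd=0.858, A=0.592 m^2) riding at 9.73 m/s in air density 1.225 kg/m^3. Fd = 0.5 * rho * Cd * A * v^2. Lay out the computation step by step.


Fd = 0.5 * 1.225 * 0.858 * 0.592 * 9.73^2
= 0.5 * 1.225 * 0.858 * 0.592 * 94.6729
= 29.454 N

29.454 N


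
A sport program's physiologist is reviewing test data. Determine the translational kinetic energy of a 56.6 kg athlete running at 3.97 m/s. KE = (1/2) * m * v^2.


KE = 0.5 * m * v^2
= 0.5 * 56.6 * 3.97^2
= 0.5 * 56.6 * 15.7609
= 446.03 J

446.03 J


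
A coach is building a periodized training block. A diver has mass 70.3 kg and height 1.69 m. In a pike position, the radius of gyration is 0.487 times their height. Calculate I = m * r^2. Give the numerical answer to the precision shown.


r = 0.487 * 1.69 = 0.82303 m
I = m * r^2 = 70.3 * 0.677378 = 47.62 kg*m^2

47.62 kg*m^2


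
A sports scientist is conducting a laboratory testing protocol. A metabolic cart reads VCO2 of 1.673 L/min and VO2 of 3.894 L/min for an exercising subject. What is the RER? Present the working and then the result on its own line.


RER = VCO2 / VO2 = 1.673 / 3.894 = 0.4296

0.4296


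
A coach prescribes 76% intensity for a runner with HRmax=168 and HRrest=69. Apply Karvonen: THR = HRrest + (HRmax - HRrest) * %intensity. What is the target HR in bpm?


Heart rate reserve = 168 - 69 = 99
Intensity fraction = 76 / 100 = 0.76
THR = 69 + 99 * 0.76 = 144.24 bpm

144.24 bpm


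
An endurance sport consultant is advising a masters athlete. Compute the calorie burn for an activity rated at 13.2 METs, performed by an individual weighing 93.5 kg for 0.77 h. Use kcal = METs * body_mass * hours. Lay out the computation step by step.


Product of METs and mass = 13.2 * 93.5 = 1234.2
Total kcal = 1234.2 * 0.77 = 950.33 kcal

950.33 kcal


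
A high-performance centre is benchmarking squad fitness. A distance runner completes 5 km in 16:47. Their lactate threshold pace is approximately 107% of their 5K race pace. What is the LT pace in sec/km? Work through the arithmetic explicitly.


Convert to seconds: 16 min 47 s = 1007 s
Pace per km = 1007 / 5 = 201.4 s/km
LT pace = 201.4 * 1.07 = 215.5 s/km

215.5 s/km


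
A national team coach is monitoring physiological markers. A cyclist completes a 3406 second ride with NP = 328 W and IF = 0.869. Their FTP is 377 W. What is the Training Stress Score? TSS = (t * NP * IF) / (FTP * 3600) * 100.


t * NP * IF = 3406 * 328 * 0.869 = 970818.992
FTP * 3600 = 1357200
TSS = (970818.992 / 1357200) * 100 = 71.53

71.53 TSS


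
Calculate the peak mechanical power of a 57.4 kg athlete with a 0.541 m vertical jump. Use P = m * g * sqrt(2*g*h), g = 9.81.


First, sqrt(2gh) = sqrt(2 * 9.81 * 0.541)
= sqrt(10.61442) = 3.257978 m/s
Power = 57.4 * 9.81 * 3.257978 = 1834.55 W

1834.55 W


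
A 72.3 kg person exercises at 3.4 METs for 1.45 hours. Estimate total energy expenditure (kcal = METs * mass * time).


Energy = METs * mass(kg) * time(h)
= 3.4 * 72.3 * 1.45
= 356.44 kcal

356.44 kcal


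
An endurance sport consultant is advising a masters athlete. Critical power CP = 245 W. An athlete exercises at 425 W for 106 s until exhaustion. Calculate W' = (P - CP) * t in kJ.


P - CP = 425 - 245 = 180 W
W' = 180 * 106 = 19080 J
= 19080 / 1000 = 19.08 kJ

19.08 kJ


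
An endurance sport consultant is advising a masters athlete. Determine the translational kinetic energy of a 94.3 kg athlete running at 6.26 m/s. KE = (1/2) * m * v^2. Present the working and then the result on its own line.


KE = 0.5 * m * v^2
= 0.5 * 94.3 * 6.26^2
= 0.5 * 94.3 * 39.1876
= 1847.7 J

1847.7 J


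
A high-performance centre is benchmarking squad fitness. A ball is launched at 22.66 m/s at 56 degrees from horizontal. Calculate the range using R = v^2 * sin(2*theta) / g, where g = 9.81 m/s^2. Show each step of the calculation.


sin(2 * 56) = sin(112) = 0.927184
v^2 = 22.66^2 = 513.4756
R = 513.4756 * 0.927184 / 9.81
= 48.531 m

48.531 m


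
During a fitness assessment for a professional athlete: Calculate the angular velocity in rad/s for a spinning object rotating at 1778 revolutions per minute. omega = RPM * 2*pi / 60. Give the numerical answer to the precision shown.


omega = RPM * 2*pi / 60
= 1778 * 6.28318531 / 60
= 186.192 rad/s

186.192 rad/s


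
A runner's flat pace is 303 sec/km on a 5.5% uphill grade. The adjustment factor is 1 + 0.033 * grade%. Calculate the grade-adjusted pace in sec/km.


Factor = 1 + 0.033 * 5.5 = 1.1815
Adjusted pace = 303 * 1.1815
= 357.99 sec/km

357.99 s/km


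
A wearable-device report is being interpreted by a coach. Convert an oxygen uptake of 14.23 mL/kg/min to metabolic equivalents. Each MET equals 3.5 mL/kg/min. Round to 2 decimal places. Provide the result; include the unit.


One MET = 3.5 mL/kg/min
Number of METs = 14.23 / 3.5
= 4.07 METs

4.07 METs


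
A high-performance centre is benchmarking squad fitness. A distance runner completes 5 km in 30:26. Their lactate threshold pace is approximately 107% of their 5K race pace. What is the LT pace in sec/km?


Convert to seconds: 30 min 26 s = 1826 s
Pace per km = 1826 / 5 = 365.2 s/km
LT pace = 365.2 * 1.07 = 390.76 s/km

390.76 s/km


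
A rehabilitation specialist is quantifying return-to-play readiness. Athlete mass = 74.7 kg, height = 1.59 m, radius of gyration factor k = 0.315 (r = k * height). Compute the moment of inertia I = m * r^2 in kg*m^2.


r = k * height = 0.315 * 1.59 = 0.50085 m
r^2 = 0.50085^2 = 0.250851
I = 74.7 * 0.250851 = 18.739 kg*m^2

18.739 kg*m^2


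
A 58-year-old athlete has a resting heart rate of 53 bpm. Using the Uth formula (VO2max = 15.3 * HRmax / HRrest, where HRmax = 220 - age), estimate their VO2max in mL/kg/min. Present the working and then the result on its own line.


HRmax = 220 - 58 = 162 bpm
Ratio = HRmax / HRrest = 162 / 53 = 3.0566
VO2max = 15.3 * 3.0566 = 46.77 mL/kg/min

46.77 mL/kg/min


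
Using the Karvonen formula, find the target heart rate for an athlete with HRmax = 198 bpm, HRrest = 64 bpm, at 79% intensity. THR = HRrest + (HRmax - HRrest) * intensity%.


HRR = 198 - 64 = 134
THR = 64 + 134 * 0.79
= 64 + 105.86
= 169.86 bpm

169.86 bpm


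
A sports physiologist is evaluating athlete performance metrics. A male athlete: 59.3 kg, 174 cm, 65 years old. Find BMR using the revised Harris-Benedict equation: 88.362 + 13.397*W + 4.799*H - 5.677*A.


Intercept = 88.362
Weight contribution = 13.397 * 59.3 = 794.4421
Height contribution = 4.799 * 174 = 835.026
Age contribution = 5.677 * 65 = 369.005
BMR = 88.362 + 794.4421 + 835.026 - 369.005
= 1348.83 kcal/day

1348.83 kcal/day


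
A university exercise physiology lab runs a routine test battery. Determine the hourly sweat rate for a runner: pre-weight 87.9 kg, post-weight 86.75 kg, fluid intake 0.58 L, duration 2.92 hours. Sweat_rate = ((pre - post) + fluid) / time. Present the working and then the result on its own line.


Mass lost = 87.9 - 86.75 = 1.15 kg
Add fluid consumed: 1.15 + 0.58 = 1.73 L total sweat
Sweat rate = 1.73 / 2.92 = 0.592 L/h

0.592 L/h


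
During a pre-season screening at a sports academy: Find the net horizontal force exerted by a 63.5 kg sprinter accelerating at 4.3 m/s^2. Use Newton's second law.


Newton's second law: F = m * a
F = 63.5 * 4.3 = 273.05 N

273.05 N


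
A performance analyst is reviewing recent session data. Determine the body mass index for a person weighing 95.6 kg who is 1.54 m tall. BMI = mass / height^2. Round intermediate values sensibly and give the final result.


BMI = mass / height^2
= 95.6 / 1.54^2
= 95.6 / 2.3716
= 40.31 kg/m^2

40.31 kg/m^2


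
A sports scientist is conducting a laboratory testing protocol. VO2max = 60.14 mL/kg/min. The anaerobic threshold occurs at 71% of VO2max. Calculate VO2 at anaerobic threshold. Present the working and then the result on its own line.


AT fraction = 71 / 100 = 0.71
AT VO2 = 60.14 * 0.71
= 42.7 mL/kg/min

42.7 mL/kg/min


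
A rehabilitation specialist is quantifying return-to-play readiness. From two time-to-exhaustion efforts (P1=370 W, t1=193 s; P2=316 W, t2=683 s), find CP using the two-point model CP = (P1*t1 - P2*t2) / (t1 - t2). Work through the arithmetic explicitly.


Work in trial 1 = 71410 J
Work in trial 2 = 215828 J
Delta work = -144418 J
Delta time = -490 s
CP = -144418 / -490 = 294.73 W

294.73 W


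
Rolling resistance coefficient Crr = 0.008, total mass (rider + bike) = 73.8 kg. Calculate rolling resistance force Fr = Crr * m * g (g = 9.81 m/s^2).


Fr = Crr * m * g
= 0.008 * 73.8 * 9.81
= 5.792 N

5.792 N


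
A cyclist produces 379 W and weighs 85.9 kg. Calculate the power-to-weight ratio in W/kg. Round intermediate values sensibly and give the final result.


P/W = power / mass
= 379 / 85.9
= 4.412 W/kg

4.412 W/kg


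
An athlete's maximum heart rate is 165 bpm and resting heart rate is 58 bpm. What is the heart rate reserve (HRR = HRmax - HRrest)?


HRR = HRmax - HRrest
= 165 - 58
= 107 bpm

107 bpm


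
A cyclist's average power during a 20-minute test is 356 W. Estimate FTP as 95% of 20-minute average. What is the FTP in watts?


FTP = 20-min power * 0.95
= 356 * 0.95
= 338.2 W

338.2 W


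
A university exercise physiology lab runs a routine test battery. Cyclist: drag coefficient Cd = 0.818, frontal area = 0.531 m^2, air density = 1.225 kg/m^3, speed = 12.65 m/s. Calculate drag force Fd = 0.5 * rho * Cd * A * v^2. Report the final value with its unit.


v^2 = 12.65^2 = 160.0225
Fd = 0.5 * 1.225 * 0.818 * 0.531 * 160.0225
= 42.573 N

42.573 N


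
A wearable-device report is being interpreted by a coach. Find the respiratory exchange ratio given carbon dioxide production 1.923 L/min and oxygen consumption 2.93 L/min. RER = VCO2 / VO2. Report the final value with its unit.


VCO2 = 1.923 L/min
VO2 = 2.93 L/min
RER = 1.923 / 2.93 = 0.6563

0.6563


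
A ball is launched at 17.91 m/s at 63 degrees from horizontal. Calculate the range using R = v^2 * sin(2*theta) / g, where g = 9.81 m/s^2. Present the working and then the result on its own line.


sin(2 * 63) = sin(126) = 0.809017
v^2 = 17.91^2 = 320.7681
R = 320.7681 * 0.809017 / 9.81
= 26.453 m

26.453 m


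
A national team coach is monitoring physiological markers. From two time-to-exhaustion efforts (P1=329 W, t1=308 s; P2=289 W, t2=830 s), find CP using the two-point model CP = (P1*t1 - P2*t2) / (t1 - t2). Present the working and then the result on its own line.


Work in trial 1 = 101332 J
Work in trial 2 = 239870 J
Delta work = -138538 J
Delta time = -522 s
CP = -138538 / -522 = 265.4 W

265.4 W


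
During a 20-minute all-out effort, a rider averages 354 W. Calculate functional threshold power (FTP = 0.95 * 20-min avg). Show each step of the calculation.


FTP = 0.95 * 354
= 336.3 W

336.3 W


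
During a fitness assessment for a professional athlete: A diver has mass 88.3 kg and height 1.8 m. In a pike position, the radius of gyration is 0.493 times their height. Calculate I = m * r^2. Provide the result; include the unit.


r = 0.493 * 1.8 = 0.8874 m
I = m * r^2 = 88.3 * 0.787479 = 69.534 kg*m^2

69.534 kg*m^2


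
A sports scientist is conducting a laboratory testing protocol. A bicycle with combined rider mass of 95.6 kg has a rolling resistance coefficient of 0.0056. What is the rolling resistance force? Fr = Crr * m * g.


Fr = 0.0056 * 95.6 * 9.81
= 0.53536 * 9.81
= 5.252 N

5.252 N


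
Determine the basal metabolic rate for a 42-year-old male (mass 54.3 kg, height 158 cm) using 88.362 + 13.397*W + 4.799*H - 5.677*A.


BMR = 88.362 + 13.397*54.3 + 4.799*158 - 5.677*42
= 1335.63 kcal/day

1335.63 kcal/day


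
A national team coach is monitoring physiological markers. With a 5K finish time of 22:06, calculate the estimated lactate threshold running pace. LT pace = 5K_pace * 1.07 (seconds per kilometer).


Race duration = 1326 s for 5 km
Average pace = 1326 / 5 = 265.2 s/km
LT pace = 265.2 * 1.07
= 283.76 s/km

283.76 s/km


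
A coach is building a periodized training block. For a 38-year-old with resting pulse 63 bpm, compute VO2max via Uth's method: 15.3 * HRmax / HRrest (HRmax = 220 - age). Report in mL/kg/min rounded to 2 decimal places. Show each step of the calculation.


Step 1: HRmax = 220 - 38 = 182 bpm
Step 2: Ratio = 182 / 63 = 2.8889
Step 3: VO2max = 15.3 * 2.8889 = 44.2 mL/kg/min

44.2 mL/kg/min


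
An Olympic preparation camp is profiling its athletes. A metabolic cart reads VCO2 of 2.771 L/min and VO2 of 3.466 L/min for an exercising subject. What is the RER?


RER = VCO2 / VO2 = 2.771 / 3.466 = 0.7995

0.7995


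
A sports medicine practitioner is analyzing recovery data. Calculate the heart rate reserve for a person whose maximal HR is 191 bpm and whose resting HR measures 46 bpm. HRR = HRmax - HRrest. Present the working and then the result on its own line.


HRmax = 191 bpm
HRrest = 46 bpm
HRR = 191 - 46 = 145 bpm

145 bpm


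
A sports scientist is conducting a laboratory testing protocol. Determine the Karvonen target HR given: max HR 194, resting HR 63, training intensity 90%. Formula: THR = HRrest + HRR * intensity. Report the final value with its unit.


HRR = HRmax - HRrest = 194 - 63 = 131
THR = 63 + 131 * 0.9
= 180.9 bpm

180.9 bpm


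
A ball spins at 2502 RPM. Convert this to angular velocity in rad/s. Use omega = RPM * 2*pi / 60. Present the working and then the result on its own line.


omega = 2502 * 2 * pi / 60
= 2502 * 6.28318531 / 60
= 15720.53 / 60
= 262.009 rad/s

262.009 rad/s


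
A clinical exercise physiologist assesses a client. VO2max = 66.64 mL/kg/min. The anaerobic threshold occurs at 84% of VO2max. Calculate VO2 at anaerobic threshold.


AT fraction = 84 / 100 = 0.84
AT VO2 = 66.64 * 0.84
= 55.98 mL/kg/min

55.98 mL/kg/min


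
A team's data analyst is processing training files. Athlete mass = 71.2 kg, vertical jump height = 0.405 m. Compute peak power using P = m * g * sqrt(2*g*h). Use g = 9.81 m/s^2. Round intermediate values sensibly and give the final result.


sqrt(2 * 9.81 * 0.405) = sqrt(7.9461) = 2.818883 m/s
P = 71.2 * 9.81 * 2.818883
= 1968.91 W

1968.91 W


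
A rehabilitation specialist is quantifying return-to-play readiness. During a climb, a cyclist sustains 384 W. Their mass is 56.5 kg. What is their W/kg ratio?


Power-to-weight = 384 W / 56.5 kg
= 6.796 W/kg

6.796 W/kg


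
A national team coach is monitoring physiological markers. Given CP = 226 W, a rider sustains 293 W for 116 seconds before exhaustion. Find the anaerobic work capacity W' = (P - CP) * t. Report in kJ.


Excess power = 293 - 226 = 67 W
Work above CP = 67 * 116 = 7772 J
W' = 7.772 kJ

7.772 kJ


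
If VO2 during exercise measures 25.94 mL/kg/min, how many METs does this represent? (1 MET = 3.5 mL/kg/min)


METs = VO2 / 3.5 = 25.94 / 3.5 = 7.41

7.41 METs


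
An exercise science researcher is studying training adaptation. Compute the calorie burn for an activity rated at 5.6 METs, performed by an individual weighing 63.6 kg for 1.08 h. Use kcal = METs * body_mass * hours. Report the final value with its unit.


Product of METs and mass = 5.6 * 63.6 = 356.16
Total kcal = 356.16 * 1.08 = 384.65 kcal

384.65 kcal


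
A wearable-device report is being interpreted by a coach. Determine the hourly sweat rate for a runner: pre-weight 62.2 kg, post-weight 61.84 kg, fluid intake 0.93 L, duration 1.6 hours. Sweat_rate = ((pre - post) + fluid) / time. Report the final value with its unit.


Mass lost = 62.2 - 61.84 = 0.36 kg
Add fluid consumed: 0.36 + 0.93 = 1.29 L total sweat
Sweat rate = 1.29 / 1.6 = 0.806 L/h

0.806 L/h


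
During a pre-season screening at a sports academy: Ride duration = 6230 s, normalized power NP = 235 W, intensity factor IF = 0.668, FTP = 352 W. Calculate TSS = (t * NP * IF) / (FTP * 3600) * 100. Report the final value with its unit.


Numerator = 6230 * 235 * 0.668 = 977985.4
Denominator = 352 * 3600 = 1267200
TSS = 977985.4 / 1267200 * 100
= 77.18

77.18 TSS


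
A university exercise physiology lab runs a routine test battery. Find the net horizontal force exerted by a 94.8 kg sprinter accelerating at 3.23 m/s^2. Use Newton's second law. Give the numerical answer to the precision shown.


Newton's second law: F = m * a
F = 94.8 * 3.23 = 306.2 N

306.2 N


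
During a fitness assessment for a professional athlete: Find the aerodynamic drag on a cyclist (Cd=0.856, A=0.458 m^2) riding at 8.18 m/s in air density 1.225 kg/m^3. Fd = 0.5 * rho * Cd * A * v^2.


Fd = 0.5 * 1.225 * 0.856 * 0.458 * 8.18^2
= 0.5 * 1.225 * 0.856 * 0.458 * 66.9124
= 16.068 N

16.068 N


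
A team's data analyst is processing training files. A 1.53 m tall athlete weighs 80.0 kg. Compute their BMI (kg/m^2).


height^2 = 2.3409 m^2
BMI = 80.0 / 2.3409 = 34.17 kg/m^2

34.17 kg/m^2


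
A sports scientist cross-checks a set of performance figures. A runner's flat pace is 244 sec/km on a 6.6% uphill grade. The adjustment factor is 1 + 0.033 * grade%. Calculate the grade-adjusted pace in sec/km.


Factor = 1 + 0.033 * 6.6 = 1.2178
Adjusted pace = 244 * 1.2178
= 297.14 sec/km

297.14 s/km


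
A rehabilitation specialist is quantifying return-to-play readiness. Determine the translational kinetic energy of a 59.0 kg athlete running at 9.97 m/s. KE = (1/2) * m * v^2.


KE = 0.5 * m * v^2
= 0.5 * 59.0 * 9.97^2
= 0.5 * 59.0 * 99.4009
= 2932.33 J

2932.33 J


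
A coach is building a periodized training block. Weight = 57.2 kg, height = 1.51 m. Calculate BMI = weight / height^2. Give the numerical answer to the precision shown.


height^2 = 1.51^2 = 2.2801
BMI = 57.2 / 2.2801 = 25.09 kg/m^2

25.09 kg/m^2


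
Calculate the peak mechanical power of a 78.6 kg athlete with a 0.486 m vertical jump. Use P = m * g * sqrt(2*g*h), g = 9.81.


First, sqrt(2gh) = sqrt(2 * 9.81 * 0.486)
= sqrt(9.53532) = 3.087931 m/s
Power = 78.6 * 9.81 * 3.087931 = 2381.0 W

2381.0 W


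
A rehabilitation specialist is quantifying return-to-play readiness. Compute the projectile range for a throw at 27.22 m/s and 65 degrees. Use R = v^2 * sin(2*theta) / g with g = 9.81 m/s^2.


Two times the angle = 130 degrees
sin(130) = 0.766044
R = 740.9284 * 0.766044 / 9.81 = 57.858 m

57.858 m


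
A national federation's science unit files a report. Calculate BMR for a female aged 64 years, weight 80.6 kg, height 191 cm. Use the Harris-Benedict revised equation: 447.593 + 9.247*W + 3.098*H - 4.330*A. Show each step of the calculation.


Substituting values:
W term = 9.247 * 80.6 = 745.3082
H term = 3.098 * 191 = 591.718
A term = 4.330 * 64 = 277.12
BMR = 1507.5 kcal/day

1507.5 kcal/day


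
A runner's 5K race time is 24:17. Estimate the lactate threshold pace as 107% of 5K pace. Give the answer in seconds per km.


Total race time = 24*60 + 17 = 1457 seconds
5K pace = 1457 / 5 = 291.4 sec/km
LT pace = 291.4 * 1.07 = 311.8 sec/km

311.8 s/km


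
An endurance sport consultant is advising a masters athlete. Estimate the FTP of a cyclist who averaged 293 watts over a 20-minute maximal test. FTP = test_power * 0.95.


FTP = 293 * 0.95 = 278.35 W

278.35 W


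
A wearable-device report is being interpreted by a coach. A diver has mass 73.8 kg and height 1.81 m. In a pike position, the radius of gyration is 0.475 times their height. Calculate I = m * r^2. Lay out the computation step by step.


r = 0.475 * 1.81 = 0.85975 m
I = m * r^2 = 73.8 * 0.73917 = 54.551 kg*m^2

54.551 kg*m^2


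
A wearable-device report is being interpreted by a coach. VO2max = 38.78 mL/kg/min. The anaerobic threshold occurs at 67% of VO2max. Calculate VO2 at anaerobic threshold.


AT fraction = 67 / 100 = 0.67
AT VO2 = 38.78 * 0.67
= 25.98 mL/kg/min

25.98 mL/kg/min


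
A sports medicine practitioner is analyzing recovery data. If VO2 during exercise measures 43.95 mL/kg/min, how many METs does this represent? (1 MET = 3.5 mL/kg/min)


METs = VO2 / 3.5 = 43.95 / 3.5 = 12.56

12.56 METs


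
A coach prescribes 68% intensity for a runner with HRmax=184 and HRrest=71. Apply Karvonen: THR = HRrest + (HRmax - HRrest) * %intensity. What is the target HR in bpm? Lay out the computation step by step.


Heart rate reserve = 184 - 71 = 113
Intensity fraction = 68 / 100 = 0.68
THR = 71 + 113 * 0.68 = 147.84 bpm

147.84 bpm


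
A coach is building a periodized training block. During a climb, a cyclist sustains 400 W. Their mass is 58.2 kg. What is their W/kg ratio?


Power-to-weight = 400 W / 58.2 kg
= 6.873 W/kg

6.873 W/kg


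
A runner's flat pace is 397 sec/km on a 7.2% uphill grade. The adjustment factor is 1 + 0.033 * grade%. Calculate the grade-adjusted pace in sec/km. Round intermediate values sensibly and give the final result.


Factor = 1 + 0.033 * 7.2 = 1.2376
Adjusted pace = 397 * 1.2376
= 491.33 sec/km

491.33 s/km


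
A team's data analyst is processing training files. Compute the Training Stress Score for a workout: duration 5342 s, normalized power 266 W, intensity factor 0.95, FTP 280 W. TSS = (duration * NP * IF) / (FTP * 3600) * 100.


Product = 5342 * 266 * 0.95 = 1349923.4
Base = 280 * 3600 = 1008000
TSS = 1349923.4 / 1008000 * 100 = 133.92

133.92 TSS


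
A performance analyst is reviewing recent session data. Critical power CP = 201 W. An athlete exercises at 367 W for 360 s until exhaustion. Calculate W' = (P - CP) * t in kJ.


P - CP = 367 - 201 = 166 W
W' = 166 * 360 = 59760 J
= 59760 / 1000 = 59.76 kJ

59.76 kJ


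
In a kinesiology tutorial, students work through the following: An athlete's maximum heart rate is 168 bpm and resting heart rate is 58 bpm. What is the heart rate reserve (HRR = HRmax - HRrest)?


HRR = HRmax - HRrest
= 168 - 58
= 110 bpm

110 bpm


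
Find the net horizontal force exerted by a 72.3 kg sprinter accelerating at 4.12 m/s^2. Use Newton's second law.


Newton's second law: F = m * a
F = 72.3 * 4.12 = 297.88 N

297.88 N


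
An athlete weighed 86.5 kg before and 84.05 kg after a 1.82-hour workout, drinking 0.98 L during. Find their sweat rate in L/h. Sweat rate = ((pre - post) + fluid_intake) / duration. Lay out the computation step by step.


Body mass change = 2.45 kg
Total sweat loss = 2.45 + 0.98 = 3.43 L
Rate = 3.43 / 1.82 = 1.885 L/h

1.885 L/h


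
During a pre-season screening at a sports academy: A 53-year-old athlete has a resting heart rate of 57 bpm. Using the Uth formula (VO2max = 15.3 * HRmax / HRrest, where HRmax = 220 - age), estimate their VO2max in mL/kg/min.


HRmax = 220 - 53 = 167 bpm
Ratio = HRmax / HRrest = 167 / 57 = 2.9298
VO2max = 15.3 * 2.9298 = 44.83 mL/kg/min

44.83 mL/kg/min


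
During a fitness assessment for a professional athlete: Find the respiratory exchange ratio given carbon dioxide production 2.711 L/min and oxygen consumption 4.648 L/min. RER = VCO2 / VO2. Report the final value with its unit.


VCO2 = 2.711 L/min
VO2 = 4.648 L/min
RER = 2.711 / 4.648 = 0.5833

0.5833


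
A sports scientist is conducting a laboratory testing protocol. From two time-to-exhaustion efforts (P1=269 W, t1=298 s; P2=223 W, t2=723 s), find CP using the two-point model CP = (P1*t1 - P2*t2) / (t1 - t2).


Work in trial 1 = 80162 J
Work in trial 2 = 161229 J
Delta work = -81067 J
Delta time = -425 s
CP = -81067 / -425 = 190.75 W

190.75 W


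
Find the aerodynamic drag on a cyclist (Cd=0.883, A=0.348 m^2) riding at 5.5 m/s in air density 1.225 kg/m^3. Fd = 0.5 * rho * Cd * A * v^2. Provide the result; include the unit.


Fd = 0.5 * 1.225 * 0.883 * 0.348 * 5.5^2
= 0.5 * 1.225 * 0.883 * 0.348 * 30.25
= 5.693 N

5.693 N


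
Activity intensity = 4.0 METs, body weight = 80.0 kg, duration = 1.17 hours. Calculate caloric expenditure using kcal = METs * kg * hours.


kcal = 4.0 * 80.0 * 1.17
= 320.0 * 1.17
= 374.4 kcal

374.4 kcal


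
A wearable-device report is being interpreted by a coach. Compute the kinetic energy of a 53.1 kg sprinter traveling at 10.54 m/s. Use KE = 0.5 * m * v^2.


Velocity squared = 111.0916
KE = 0.5 * 53.1 * 111.0916 = 2949.48 J

2949.48 J


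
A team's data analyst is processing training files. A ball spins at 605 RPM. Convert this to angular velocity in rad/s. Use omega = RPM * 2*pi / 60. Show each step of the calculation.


omega = 605 * 2 * pi / 60
= 605 * 6.28318531 / 60
= 3801.327 / 60
= 63.355 rad/s

63.355 rad/s


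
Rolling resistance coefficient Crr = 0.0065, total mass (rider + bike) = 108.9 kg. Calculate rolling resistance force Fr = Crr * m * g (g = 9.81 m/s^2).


Fr = Crr * m * g
= 0.0065 * 108.9 * 9.81
= 6.944 N

6.944 N


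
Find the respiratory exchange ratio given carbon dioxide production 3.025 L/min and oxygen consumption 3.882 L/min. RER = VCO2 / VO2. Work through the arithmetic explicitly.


VCO2 = 3.025 L/min
VO2 = 3.882 L/min
RER = 3.025 / 3.882 = 0.7792

0.7792


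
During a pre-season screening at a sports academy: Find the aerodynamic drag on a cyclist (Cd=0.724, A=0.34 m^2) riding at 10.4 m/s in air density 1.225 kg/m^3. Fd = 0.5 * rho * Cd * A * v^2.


Fd = 0.5 * 1.225 * 0.724 * 0.34 * 10.4^2
= 0.5 * 1.225 * 0.724 * 0.34 * 108.16
= 16.308 N

16.308 N


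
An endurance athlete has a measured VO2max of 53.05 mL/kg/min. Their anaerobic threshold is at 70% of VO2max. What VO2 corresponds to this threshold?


Anaerobic threshold VO2 = VO2max * 70%
= 53.05 * 0.7
= 37.14 mL/kg/min

37.14 mL/kg/min


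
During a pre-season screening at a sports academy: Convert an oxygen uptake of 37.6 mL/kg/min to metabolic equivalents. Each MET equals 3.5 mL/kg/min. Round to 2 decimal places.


One MET = 3.5 mL/kg/min
Number of METs = 37.6 / 3.5
= 10.74 METs

10.74 METs


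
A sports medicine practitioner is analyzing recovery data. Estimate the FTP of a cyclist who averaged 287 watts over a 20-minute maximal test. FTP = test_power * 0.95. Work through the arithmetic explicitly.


FTP = 287 * 0.95 = 272.65 W

272.65 W


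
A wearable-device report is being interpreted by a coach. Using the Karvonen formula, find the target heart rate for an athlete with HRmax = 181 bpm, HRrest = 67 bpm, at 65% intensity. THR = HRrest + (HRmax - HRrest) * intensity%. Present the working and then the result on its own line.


HRR = 181 - 67 = 114
THR = 67 + 114 * 0.65
= 67 + 74.1
= 141.1 bpm

141.1 bpm


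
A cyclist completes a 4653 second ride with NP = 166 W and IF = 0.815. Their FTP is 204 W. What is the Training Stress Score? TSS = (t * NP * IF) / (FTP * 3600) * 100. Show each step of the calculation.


t * NP * IF = 4653 * 166 * 0.815 = 629504.37
FTP * 3600 = 734400
TSS = (629504.37 / 734400) * 100 = 85.72

85.72 TSS


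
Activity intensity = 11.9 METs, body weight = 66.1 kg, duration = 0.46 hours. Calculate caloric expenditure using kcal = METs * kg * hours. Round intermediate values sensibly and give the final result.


kcal = 11.9 * 66.1 * 0.46
= 786.59 * 0.46
= 361.83 kcal

361.83 kcal


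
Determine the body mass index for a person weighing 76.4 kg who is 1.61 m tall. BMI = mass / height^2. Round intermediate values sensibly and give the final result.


BMI = mass / height^2
= 76.4 / 1.61^2
= 76.4 / 2.5921
= 29.47 kg/m^2

29.47 kg/m^2


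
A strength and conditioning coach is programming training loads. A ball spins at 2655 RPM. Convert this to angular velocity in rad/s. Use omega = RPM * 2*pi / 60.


omega = 2655 * 2 * pi / 60
= 2655 * 6.28318531 / 60
= 16681.857 / 60
= 278.031 rad/s

278.031 rad/s


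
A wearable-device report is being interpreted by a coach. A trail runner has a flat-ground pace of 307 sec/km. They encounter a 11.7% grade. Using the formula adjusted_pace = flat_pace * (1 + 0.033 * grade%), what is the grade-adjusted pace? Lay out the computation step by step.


Grade factor = 1 + 0.033 * 11.7 = 1.3861
Adjusted = 307 * 1.3861 = 425.53 sec/km

425.53 s/km


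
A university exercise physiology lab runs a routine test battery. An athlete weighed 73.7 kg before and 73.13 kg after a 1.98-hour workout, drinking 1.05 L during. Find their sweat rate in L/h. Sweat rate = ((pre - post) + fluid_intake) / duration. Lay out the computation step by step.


Body mass change = 0.57 kg
Total sweat loss = 0.57 + 1.05 = 1.62 L
Rate = 1.62 / 1.98 = 0.818 L/h

0.818 L/h


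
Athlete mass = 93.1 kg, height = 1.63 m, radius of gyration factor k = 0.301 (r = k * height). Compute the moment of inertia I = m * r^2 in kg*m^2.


r = k * height = 0.301 * 1.63 = 0.49063 m
r^2 = 0.49063^2 = 0.240718
I = 93.1 * 0.240718 = 22.411 kg*m^2

22.411 kg*m^2


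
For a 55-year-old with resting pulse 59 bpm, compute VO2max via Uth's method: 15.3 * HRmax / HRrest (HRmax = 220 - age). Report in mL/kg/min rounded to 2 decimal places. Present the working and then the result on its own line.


Step 1: HRmax = 220 - 55 = 165 bpm
Step 2: Ratio = 165 / 59 = 2.7966
Step 3: VO2max = 15.3 * 2.7966 = 42.79 mL/kg/min

42.79 mL/kg/min


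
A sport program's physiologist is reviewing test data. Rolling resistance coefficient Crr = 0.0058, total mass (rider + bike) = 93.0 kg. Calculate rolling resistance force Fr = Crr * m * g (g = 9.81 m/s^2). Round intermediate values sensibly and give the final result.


Fr = Crr * m * g
= 0.0058 * 93.0 * 9.81
= 5.292 N

5.292 N


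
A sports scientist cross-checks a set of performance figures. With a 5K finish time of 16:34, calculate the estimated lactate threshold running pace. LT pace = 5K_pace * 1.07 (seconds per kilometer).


Race duration = 994 s for 5 km
Average pace = 994 / 5 = 198.8 s/km
LT pace = 198.8 * 1.07
= 212.72 s/km

212.72 s/km


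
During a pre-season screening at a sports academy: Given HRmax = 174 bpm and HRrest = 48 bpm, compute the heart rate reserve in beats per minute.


Heart rate reserve = maximum HR minus resting HR
HRR = 174 - 48 = 126 bpm

126 bpm


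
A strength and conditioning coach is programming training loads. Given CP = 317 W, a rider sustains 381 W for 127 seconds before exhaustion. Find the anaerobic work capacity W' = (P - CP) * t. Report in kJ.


Excess power = 381 - 317 = 64 W
Work above CP = 64 * 127 = 8128 J
W' = 8.128 kJ

8.128 kJ


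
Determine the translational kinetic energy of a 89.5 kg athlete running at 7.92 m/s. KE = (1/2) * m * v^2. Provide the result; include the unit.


KE = 0.5 * m * v^2
= 0.5 * 89.5 * 7.92^2
= 0.5 * 89.5 * 62.7264
= 2807.01 J

2807.01 J


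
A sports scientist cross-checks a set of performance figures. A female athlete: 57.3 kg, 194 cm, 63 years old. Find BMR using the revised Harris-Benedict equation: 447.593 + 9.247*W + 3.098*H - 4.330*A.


Intercept = 447.593
Weight contribution = 9.247 * 57.3 = 529.8531
Height contribution = 3.098 * 194 = 601.012
Age contribution = 4.33 * 63 = 272.79
BMR = 447.593 + 529.8531 + 601.012 - 272.79
= 1305.67 kcal/day

1305.67 kcal/day


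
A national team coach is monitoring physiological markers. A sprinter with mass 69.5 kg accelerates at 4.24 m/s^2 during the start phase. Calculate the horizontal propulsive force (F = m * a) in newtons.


F = m * a
= 69.5 * 4.24
= 294.68 N

294.68 N


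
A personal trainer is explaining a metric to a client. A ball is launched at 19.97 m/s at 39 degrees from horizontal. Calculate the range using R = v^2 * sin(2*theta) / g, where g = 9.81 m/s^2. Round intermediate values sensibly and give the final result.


sin(2 * 39) = sin(78) = 0.978148
v^2 = 19.97^2 = 398.8009
R = 398.8009 * 0.978148 / 9.81
= 39.764 m

39.764 m


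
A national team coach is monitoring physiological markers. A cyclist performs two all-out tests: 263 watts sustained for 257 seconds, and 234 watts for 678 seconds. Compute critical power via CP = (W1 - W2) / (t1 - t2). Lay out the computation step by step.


W1 = P1 * t1 = 263 * 257 = 67591 J
W2 = P2 * t2 = 234 * 678 = 158652 J
CP = (67591 - 158652) / (257 - 678)
= 216.3 W

216.3 W


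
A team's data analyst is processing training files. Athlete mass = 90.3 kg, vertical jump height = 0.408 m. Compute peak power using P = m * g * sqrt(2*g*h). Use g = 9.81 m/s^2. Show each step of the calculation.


sqrt(2 * 9.81 * 0.408) = sqrt(8.00496) = 2.829304 m/s
P = 90.3 * 9.81 * 2.829304
= 2506.32 W

2506.32 W


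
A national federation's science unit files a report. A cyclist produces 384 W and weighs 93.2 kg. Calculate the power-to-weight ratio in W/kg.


P/W = power / mass
= 384 / 93.2
= 4.12 W/kg

4.12 W/kg


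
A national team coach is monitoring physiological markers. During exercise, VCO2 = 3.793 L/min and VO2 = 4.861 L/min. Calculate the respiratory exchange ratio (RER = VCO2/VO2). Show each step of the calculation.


RER = VCO2 / VO2
= 3.793 / 4.861
= 0.7803

0.7803


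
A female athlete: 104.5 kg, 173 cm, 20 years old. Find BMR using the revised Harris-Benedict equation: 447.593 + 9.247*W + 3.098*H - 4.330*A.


Intercept = 447.593
Weight contribution = 9.247 * 104.5 = 966.3115
Height contribution = 3.098 * 173 = 535.954
Age contribution = 4.33 * 20 = 86.6
BMR = 447.593 + 966.3115 + 535.954 - 86.6
= 1863.26 kcal/day

1863.26 kcal/day


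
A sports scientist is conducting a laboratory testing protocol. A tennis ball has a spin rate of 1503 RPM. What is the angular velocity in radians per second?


Convert RPM to rad/s: multiply by 2*pi and divide by 60
omega = 1503 * 2 * pi / 60
= 157.394 rad/s

157.394 rad/s


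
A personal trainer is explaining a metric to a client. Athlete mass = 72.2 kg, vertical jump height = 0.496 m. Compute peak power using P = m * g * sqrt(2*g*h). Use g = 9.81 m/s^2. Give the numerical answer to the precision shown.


sqrt(2 * 9.81 * 0.496) = sqrt(9.73152) = 3.119538 m/s
P = 72.2 * 9.81 * 3.119538
= 2209.51 W

2209.51 W


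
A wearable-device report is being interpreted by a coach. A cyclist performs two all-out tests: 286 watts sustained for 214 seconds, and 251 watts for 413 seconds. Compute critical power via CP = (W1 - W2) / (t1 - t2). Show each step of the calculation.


W1 = P1 * t1 = 286 * 214 = 61204 J
W2 = P2 * t2 = 251 * 413 = 103663 J
CP = (61204 - 103663) / (214 - 413)
= 213.36 W

213.36 W


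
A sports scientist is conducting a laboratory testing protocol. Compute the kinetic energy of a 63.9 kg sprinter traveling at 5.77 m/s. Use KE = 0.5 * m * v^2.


Velocity squared = 33.2929
KE = 0.5 * 63.9 * 33.2929 = 1063.71 J

1063.71 J


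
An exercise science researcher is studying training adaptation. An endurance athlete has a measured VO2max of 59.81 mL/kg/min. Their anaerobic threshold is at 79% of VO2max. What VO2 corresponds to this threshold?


Anaerobic threshold VO2 = VO2max * 79%
= 59.81 * 0.79
= 47.25 mL/kg/min

47.25 mL/kg/min


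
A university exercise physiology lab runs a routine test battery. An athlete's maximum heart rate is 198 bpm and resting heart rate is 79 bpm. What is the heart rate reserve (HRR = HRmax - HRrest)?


HRR = HRmax - HRrest
= 198 - 79
= 119 bpm

119 bpm


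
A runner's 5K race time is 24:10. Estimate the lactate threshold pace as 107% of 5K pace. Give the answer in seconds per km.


Total race time = 24*60 + 10 = 1450 seconds
5K pace = 1450 / 5 = 290.0 sec/km
LT pace = 290.0 * 1.07 = 310.3 sec/km

310.3 s/km


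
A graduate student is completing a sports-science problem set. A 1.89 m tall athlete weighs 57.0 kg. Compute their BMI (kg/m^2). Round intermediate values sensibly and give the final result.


height^2 = 3.5721 m^2
BMI = 57.0 / 3.5721 = 15.96 kg/m^2

15.96 kg/m^2


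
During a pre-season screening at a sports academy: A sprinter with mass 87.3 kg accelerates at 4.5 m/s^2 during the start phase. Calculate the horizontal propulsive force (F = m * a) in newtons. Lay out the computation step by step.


F = m * a
= 87.3 * 4.5
= 392.85 N

392.85 N


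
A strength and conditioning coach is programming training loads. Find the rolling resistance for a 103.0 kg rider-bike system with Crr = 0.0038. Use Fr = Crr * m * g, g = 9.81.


m * g = 103.0 * 9.81 = 1010.43 N
Fr = 0.0038 * 1010.43 = 3.84 N

3.84 N


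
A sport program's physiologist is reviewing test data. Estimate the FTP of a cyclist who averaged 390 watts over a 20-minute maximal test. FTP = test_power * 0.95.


FTP = 390 * 0.95 = 370.5 W

370.5 W


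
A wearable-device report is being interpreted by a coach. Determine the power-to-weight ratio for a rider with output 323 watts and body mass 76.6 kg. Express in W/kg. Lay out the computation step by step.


P/W = 323 / 76.6 = 4.217 W/kg

4.217 W/kg


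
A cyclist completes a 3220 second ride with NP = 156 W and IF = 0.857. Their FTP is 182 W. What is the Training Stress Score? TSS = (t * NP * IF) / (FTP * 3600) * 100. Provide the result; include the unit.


t * NP * IF = 3220 * 156 * 0.857 = 430488.24
FTP * 3600 = 655200
TSS = (430488.24 / 655200) * 100 = 65.7

65.7 TSS


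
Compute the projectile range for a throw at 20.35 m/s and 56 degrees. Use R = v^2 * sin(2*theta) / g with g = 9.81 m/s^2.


Two times the angle = 112 degrees
sin(112) = 0.927184
R = 414.1225 * 0.927184 / 9.81 = 39.14 m

39.14 m


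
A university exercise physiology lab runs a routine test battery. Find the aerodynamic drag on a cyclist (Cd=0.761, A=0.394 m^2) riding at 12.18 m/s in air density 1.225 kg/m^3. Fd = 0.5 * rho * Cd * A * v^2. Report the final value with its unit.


Fd = 0.5 * 1.225 * 0.761 * 0.394 * 12.18^2
= 0.5 * 1.225 * 0.761 * 0.394 * 148.3524
= 27.245 N

27.245 N


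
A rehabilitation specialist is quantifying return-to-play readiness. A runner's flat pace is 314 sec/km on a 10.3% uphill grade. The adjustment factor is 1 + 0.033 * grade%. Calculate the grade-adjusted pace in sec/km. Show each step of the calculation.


Factor = 1 + 0.033 * 10.3 = 1.3399
Adjusted pace = 314 * 1.3399
= 420.73 sec/km

420.73 s/km


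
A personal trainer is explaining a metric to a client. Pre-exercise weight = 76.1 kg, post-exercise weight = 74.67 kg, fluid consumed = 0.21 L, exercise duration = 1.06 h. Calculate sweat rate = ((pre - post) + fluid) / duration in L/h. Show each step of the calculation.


Weight loss = 76.1 - 74.67 = 1.43 kg (approx L)
Total sweat = 1.43 + 0.21 = 1.64 L
Sweat rate = 1.64 / 1.06 = 1.547 L/h

1.547 L/h


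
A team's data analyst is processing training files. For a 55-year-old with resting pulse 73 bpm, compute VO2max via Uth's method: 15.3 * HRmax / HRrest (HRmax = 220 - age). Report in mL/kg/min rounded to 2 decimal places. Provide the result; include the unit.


Step 1: HRmax = 220 - 55 = 165 bpm
Step 2: Ratio = 165 / 73 = 2.2603
Step 3: VO2max = 15.3 * 2.2603 = 34.58 mL/kg/min

34.58 mL/kg/min


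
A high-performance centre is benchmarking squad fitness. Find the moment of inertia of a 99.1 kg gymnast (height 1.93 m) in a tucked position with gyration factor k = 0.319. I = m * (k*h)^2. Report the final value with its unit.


Radius of gyration = 0.319 * 1.93 = 0.61567 m
I = 99.1 * 0.61567^2
= 99.1 * 0.37905
= 37.564 kg*m^2

37.564 kg*m^2


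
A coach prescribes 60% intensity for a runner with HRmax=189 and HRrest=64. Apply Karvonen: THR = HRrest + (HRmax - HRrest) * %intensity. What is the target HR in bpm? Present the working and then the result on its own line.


Heart rate reserve = 189 - 64 = 125
Intensity fraction = 60 / 100 = 0.6
THR = 64 + 125 * 0.6 = 139.0 bpm

139.0 bpm
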